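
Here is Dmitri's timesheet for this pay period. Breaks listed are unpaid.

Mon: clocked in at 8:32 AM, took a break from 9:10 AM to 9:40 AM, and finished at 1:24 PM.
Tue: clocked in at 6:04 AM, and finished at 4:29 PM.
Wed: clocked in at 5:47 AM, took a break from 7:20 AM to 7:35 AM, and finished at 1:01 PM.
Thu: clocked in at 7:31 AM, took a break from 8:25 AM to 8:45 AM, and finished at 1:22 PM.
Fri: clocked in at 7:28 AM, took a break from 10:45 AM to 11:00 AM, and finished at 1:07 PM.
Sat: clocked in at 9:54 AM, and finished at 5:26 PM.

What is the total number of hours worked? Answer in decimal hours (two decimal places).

Mon: 8:32 AM–1:24 PM = 4 h 52 min; less 30 min break → 4 h 22 min
Tue: 6:04 AM–4:29 PM = 10 h 25 min
Wed: 5:47 AM–1:01 PM = 7 h 14 min; less 15 min break → 6 h 59 min
Thu: 7:31 AM–1:22 PM = 5 h 51 min; less 20 min break → 5 h 31 min
Fri: 7:28 AM–1:07 PM = 5 h 39 min; less 15 min break → 5 h 24 min
Sat: 9:54 AM–5:26 PM = 7 h 32 min
Total: 4 h 22 min + 10 h 25 min + 6 h 59 min + 5 h 31 min + 5 h 24 min + 7 h 32 min = 40 h 13 min.

40.22 hours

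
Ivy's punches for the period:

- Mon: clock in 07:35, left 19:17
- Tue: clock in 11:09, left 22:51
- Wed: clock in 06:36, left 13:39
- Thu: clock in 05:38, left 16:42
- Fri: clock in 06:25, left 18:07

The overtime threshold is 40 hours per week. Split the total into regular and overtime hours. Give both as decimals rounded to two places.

Regular 40.00 hours, overtime 13.22 hours

Mon: 07:35–19:17 = 11 h 42 min
Tue: 11:09–22:51 = 11 h 42 min
Wed: 06:36–13:39 = 7 h 3 min
Thu: 05:38–16:42 = 11 h 4 min
Fri: 06:25–18:07 = 11 h 42 min
Total worked: 53 h 13 min = 53.22 h.
Threshold 40 h → overtime 13 h 13 min, regular 40 h 0 min.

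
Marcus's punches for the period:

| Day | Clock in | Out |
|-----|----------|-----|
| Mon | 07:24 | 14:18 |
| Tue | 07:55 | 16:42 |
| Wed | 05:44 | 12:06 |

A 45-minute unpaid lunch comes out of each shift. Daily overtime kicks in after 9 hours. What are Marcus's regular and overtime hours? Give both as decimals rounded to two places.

Regular 19.80 hours, overtime 0.00 hours

Mon: 07:24–14:18 = 6 h 54 min; less 45 min break → 6 h 9 min
Tue: 07:55–16:42 = 8 h 47 min; less 45 min break → 8 h 2 min
Wed: 05:44–12:06 = 6 h 22 min; less 45 min break → 5 h 37 min
Mon reg 6 h 9 min / OT 0 h 0 min; Tue reg 8 h 2 min / OT 0 h 0 min; Wed reg 5 h 37 min / OT 0 h 0 min.
Totals: regular 19 h 48 min, overtime 0 h 0 min.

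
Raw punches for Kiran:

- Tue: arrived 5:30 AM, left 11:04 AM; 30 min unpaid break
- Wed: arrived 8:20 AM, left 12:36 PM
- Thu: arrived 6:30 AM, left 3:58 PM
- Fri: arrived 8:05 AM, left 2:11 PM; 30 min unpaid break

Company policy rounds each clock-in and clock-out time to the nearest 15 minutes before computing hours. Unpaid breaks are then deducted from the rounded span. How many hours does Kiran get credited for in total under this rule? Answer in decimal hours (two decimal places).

Tue: in 5:30 AM→5:30 AM, out 11:04 AM→11:00 AM; 5 h 30 min − 30 min = 5 h 0 min
Wed: in 8:20 AM→8:15 AM, out 12:36 PM→12:30 PM; 4 h 15 min
Thu: in 6:30 AM→6:30 AM, out 3:58 PM→4:00 PM; 9 h 30 min
Fri: in 8:05 AM→8:00 AM, out 2:11 PM→2:15 PM; 6 h 15 min − 30 min = 5 h 45 min
Total credited: 24 h 30 min.

24.50 hours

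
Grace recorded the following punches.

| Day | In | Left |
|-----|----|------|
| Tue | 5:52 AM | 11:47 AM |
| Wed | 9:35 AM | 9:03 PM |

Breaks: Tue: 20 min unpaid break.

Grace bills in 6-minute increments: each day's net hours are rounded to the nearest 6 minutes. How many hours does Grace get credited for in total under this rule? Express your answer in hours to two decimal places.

17.10 hours

Tue: 5:52 AM–11:47 AM = 5 h 55 min − 20 min = 5 h 35 min → rounds to 5 h 36 min
Wed: 9:35 AM–9:03 PM = 11 h 28 min → rounds to 11 h 30 min
Total credited: 17 h 6 min.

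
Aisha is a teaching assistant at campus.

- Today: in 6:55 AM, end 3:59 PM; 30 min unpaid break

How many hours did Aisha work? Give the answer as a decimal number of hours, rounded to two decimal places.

8.57 hours

Today: 6:55 AM–3:59 PM = 9 h 4 min; less 30 min break → 8 h 34 min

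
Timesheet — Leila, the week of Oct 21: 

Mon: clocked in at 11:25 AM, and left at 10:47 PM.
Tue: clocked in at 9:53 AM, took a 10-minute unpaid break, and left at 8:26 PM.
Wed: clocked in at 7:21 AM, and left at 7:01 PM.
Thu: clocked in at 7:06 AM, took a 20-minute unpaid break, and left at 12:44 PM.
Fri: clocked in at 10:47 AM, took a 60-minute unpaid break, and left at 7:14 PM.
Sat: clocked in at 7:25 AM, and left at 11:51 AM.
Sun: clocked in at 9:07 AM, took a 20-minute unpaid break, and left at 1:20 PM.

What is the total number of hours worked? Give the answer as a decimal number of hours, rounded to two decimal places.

Mon: 11:25 AM–10:47 PM = 11 h 22 min
Tue: 9:53 AM–8:26 PM = 10 h 33 min; less 10 min break → 10 h 23 min
Wed: 7:21 AM–7:01 PM = 11 h 40 min
Thu: 7:06 AM–12:44 PM = 5 h 38 min; less 20 min break → 5 h 18 min
Fri: 10:47 AM–7:14 PM = 8 h 27 min; less 60 min break → 7 h 27 min
Sat: 7:25 AM–11:51 AM = 4 h 26 min
Sun: 9:07 AM–1:20 PM = 4 h 13 min; less 20 min break → 3 h 53 min
Total: 11 h 22 min + 10 h 23 min + 11 h 40 min + 5 h 18 min + 7 h 27 min + 4 h 26 min + 3 h 53 min = 54 h 29 min.

54.48 hours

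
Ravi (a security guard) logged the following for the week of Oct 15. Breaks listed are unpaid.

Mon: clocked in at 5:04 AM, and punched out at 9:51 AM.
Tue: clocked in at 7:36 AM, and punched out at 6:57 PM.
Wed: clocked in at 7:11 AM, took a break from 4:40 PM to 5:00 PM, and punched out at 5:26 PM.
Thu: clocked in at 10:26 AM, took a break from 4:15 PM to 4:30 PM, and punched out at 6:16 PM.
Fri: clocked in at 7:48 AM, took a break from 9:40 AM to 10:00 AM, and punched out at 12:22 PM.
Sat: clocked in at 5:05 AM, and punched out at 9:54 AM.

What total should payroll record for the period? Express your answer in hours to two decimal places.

Mon: 5:04 AM–9:51 AM = 4 h 47 min
Tue: 7:36 AM–6:57 PM = 11 h 21 min
Wed: 7:11 AM–5:26 PM = 10 h 15 min; less 20 min break → 9 h 55 min
Thu: 10:26 AM–6:16 PM = 7 h 50 min; less 15 min break → 7 h 35 min
Fri: 7:48 AM–12:22 PM = 4 h 34 min; less 20 min break → 4 h 14 min
Sat: 5:05 AM–9:54 AM = 4 h 49 min
Total: 4 h 47 min + 11 h 21 min + 9 h 55 min + 7 h 35 min + 4 h 14 min + 4 h 49 min = 42 h 41 min.

42.68 hours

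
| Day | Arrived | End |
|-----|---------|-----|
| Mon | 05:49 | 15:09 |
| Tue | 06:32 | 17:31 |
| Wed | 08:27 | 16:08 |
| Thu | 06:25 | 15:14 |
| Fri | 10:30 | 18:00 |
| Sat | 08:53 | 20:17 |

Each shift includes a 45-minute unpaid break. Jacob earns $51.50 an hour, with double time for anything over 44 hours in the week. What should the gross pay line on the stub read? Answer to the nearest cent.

Mon: 05:49–15:09 = 9 h 20 min; less 45 min break → 8 h 35 min
Tue: 06:32–17:31 = 10 h 59 min; less 45 min break → 10 h 14 min
Wed: 08:27–16:08 = 7 h 41 min; less 45 min break → 6 h 56 min
Thu: 06:25–15:14 = 8 h 49 min; less 45 min break → 8 h 4 min
Fri: 10:30–18:00 = 7 h 30 min; less 45 min break → 6 h 45 min
Sat: 08:53–20:17 = 11 h 24 min; less 45 min break → 10 h 39 min
Total worked: 51 h 13 min = 3073 min.
Regular 44 h 0 min = 2640 min at $51.50/h; overtime 7 h 13 min = 433 min at $103.00/h.
Pay = (2640 × $51.50 + 433 × $103.00) ÷ 60 = $3009.32.

$3009.32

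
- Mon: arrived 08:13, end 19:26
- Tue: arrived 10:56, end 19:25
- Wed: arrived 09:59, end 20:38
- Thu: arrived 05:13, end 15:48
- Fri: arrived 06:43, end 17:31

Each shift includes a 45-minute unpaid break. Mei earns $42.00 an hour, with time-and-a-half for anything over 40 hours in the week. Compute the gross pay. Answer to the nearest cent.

$2182.95

Mon: 08:13–19:26 = 11 h 13 min; less 45 min break → 10 h 28 min
Tue: 10:56–19:25 = 8 h 29 min; less 45 min break → 7 h 44 min
Wed: 09:59–20:38 = 10 h 39 min; less 45 min break → 9 h 54 min
Thu: 05:13–15:48 = 10 h 35 min; less 45 min break → 9 h 50 min
Fri: 06:43–17:31 = 10 h 48 min; less 45 min break → 10 h 3 min
Total worked: 47 h 59 min = 2879 min.
Regular 40 h 0 min = 2400 min at $42.00/h; overtime 7 h 59 min = 479 min at $63.00/h.
Pay = (2400 × $42.00 + 479 × $63.00) ÷ 60 = $2182.95.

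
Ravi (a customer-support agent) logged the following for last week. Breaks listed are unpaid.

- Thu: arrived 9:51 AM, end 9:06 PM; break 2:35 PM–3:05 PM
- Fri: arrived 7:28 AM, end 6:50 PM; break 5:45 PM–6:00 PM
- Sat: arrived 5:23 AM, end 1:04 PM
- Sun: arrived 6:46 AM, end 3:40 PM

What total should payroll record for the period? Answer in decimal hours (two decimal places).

Thu: 9:51 AM–9:06 PM = 11 h 15 min; less 30 min break → 10 h 45 min
Fri: 7:28 AM–6:50 PM = 11 h 22 min; less 15 min break → 11 h 7 min
Sat: 5:23 AM–1:04 PM = 7 h 41 min
Sun: 6:46 AM–3:40 PM = 8 h 54 min
Total: 10 h 45 min + 11 h 7 min + 7 h 41 min + 8 h 54 min = 38 h 27 min.

38.45 hours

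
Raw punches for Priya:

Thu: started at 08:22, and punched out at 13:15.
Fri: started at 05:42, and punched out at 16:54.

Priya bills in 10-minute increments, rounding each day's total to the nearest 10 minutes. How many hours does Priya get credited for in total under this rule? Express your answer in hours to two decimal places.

16.00 hours

Thu: 08:22–13:15 = 4 h 53 min → rounds to 4 h 50 min
Fri: 05:42–16:54 = 11 h 12 min → rounds to 11 h 10 min
Total credited: 16 h 0 min.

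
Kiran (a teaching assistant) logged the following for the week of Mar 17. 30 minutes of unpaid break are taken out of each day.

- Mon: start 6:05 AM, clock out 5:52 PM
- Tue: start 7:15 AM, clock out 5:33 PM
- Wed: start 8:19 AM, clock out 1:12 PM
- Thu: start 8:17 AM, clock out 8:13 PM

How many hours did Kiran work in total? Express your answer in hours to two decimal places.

36.90 hours

Mon: 6:05 AM–5:52 PM = 11 h 47 min; less 30 min break → 11 h 17 min
Tue: 7:15 AM–5:33 PM = 10 h 18 min; less 30 min break → 9 h 48 min
Wed: 8:19 AM–1:12 PM = 4 h 53 min; less 30 min break → 4 h 23 min
Thu: 8:17 AM–8:13 PM = 11 h 56 min; less 30 min break → 11 h 26 min
Total: 11 h 17 min + 9 h 48 min + 4 h 23 min + 11 h 26 min = 36 h 54 min.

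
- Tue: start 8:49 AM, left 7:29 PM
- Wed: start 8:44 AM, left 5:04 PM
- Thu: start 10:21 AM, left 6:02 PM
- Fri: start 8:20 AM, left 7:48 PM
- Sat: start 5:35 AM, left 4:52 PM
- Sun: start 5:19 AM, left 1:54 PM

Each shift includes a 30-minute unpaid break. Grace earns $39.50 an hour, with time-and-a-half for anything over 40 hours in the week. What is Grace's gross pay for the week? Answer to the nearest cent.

Tue: 8:49 AM–7:29 PM = 10 h 40 min; less 30 min break → 10 h 10 min
Wed: 8:44 AM–5:04 PM = 8 h 20 min; less 30 min break → 7 h 50 min
Thu: 10:21 AM–6:02 PM = 7 h 41 min; less 30 min break → 7 h 11 min
Fri: 8:20 AM–7:48 PM = 11 h 28 min; less 30 min break → 10 h 58 min
Sat: 5:35 AM–4:52 PM = 11 h 17 min; less 30 min break → 10 h 47 min
Sun: 5:19 AM–1:54 PM = 8 h 35 min; less 30 min break → 8 h 5 min
Total worked: 55 h 1 min = 3301 min.
Regular 40 h 0 min = 2400 min at $39.50/h; overtime 15 h 1 min = 901 min at $59.25/h.
Pay = (2400 × $39.50 + 901 × $59.25) ÷ 60 = $2469.74.

$2469.74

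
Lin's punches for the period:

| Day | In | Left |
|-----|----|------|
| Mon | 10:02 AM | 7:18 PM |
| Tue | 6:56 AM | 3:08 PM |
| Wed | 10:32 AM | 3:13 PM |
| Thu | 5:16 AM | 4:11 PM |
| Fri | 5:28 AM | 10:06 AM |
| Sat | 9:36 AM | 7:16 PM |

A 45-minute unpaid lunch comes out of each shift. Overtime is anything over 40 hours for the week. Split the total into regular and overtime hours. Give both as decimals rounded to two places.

Mon: 10:02 AM–7:18 PM = 9 h 16 min; less 45 min break → 8 h 31 min
Tue: 6:56 AM–3:08 PM = 8 h 12 min; less 45 min break → 7 h 27 min
Wed: 10:32 AM–3:13 PM = 4 h 41 min; less 45 min break → 3 h 56 min
Thu: 5:16 AM–4:11 PM = 10 h 55 min; less 45 min break → 10 h 10 min
Fri: 5:28 AM–10:06 AM = 4 h 38 min; less 45 min break → 3 h 53 min
Sat: 9:36 AM–7:16 PM = 9 h 40 min; less 45 min break → 8 h 55 min
Total worked: 42 h 52 min = 42.87 h.
Threshold 40 h → overtime 2 h 52 min, regular 40 h 0 min.

Regular 40.00 hours, overtime 2.87 hours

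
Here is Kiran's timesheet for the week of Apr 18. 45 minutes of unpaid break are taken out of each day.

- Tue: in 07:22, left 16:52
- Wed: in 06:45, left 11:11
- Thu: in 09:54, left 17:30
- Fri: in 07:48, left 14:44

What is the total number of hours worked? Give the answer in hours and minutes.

Tue: 07:22–16:52 = 9 h 30 min; less 45 min break → 8 h 45 min
Wed: 06:45–11:11 = 4 h 26 min; less 45 min break → 3 h 41 min
Thu: 09:54–17:30 = 7 h 36 min; less 45 min break → 6 h 51 min
Fri: 07:48–14:44 = 6 h 56 min; less 45 min break → 6 h 11 min
Total: 8 h 45 min + 3 h 41 min + 6 h 51 min + 6 h 11 min = 25 h 28 min.

25 h 28 min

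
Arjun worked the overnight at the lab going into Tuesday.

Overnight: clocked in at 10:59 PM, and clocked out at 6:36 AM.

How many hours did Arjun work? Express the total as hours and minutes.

7 h 37 min

Overnight: 10:59 PM → midnight = 1 h 1 min; midnight → 6:36 AM = 6 h 36 min; span 7 h 37 min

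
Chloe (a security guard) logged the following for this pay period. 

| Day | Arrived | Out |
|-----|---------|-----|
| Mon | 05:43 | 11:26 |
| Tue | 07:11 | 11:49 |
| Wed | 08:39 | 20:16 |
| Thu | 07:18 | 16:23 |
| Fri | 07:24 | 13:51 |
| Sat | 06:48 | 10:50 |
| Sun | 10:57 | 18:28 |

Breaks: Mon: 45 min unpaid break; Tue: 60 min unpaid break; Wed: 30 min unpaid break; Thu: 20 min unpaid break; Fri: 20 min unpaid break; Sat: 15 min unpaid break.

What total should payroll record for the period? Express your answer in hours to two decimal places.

45.88 hours

Mon: 05:43–11:26 = 5 h 43 min; less 45 min break → 4 h 58 min
Tue: 07:11–11:49 = 4 h 38 min; less 60 min break → 3 h 38 min
Wed: 08:39–20:16 = 11 h 37 min; less 30 min break → 11 h 7 min
Thu: 07:18–16:23 = 9 h 5 min; less 20 min break → 8 h 45 min
Fri: 07:24–13:51 = 6 h 27 min; less 20 min break → 6 h 7 min
Sat: 06:48–10:50 = 4 h 2 min; less 15 min break → 3 h 47 min
Sun: 10:57–18:28 = 7 h 31 min
Total: 4 h 58 min + 3 h 38 min + 11 h 7 min + 8 h 45 min + 6 h 7 min + 3 h 47 min + 7 h 31 min = 45 h 53 min.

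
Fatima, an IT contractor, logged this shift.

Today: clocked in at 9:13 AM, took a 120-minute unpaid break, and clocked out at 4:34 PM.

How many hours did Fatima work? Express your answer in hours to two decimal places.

5.35 hours

Today: 9:13 AM–4:34 PM = 7 h 21 min; less 120 min break → 5 h 21 min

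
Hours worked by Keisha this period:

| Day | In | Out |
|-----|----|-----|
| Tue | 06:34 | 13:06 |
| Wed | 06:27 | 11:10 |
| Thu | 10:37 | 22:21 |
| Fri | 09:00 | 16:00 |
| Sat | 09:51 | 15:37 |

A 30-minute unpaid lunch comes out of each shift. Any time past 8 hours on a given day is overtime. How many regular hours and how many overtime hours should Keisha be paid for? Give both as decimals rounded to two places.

Regular 30.02 hours, overtime 3.23 hours

Tue: 06:34–13:06 = 6 h 32 min; less 30 min break → 6 h 2 min
Wed: 06:27–11:10 = 4 h 43 min; less 30 min break → 4 h 13 min
Thu: 10:37–22:21 = 11 h 44 min; less 30 min break → 11 h 14 min
Fri: 09:00–16:00 = 7 h 0 min; less 30 min break → 6 h 30 min
Sat: 09:51–15:37 = 5 h 46 min; less 30 min break → 5 h 16 min
Tue reg 6 h 2 min / OT 0 h 0 min; Wed reg 4 h 13 min / OT 0 h 0 min; Thu reg 8 h 0 min / OT 3 h 14 min; Fri reg 6 h 30 min / OT 0 h 0 min; Sat reg 5 h 16 min / OT 0 h 0 min.
Totals: regular 30 h 1 min, overtime 3 h 14 min.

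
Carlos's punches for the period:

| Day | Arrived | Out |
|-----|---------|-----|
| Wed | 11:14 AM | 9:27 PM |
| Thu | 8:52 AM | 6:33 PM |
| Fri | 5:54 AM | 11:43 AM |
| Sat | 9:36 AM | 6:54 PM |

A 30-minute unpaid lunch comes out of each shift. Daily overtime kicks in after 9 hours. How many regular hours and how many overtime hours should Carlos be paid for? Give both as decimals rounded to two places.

Wed: 11:14 AM–9:27 PM = 10 h 13 min; less 30 min break → 9 h 43 min
Thu: 8:52 AM–6:33 PM = 9 h 41 min; less 30 min break → 9 h 11 min
Fri: 5:54 AM–11:43 AM = 5 h 49 min; less 30 min break → 5 h 19 min
Sat: 9:36 AM–6:54 PM = 9 h 18 min; less 30 min break → 8 h 48 min
Wed reg 9 h 0 min / OT 0 h 43 min; Thu reg 9 h 0 min / OT 0 h 11 min; Fri reg 5 h 19 min / OT 0 h 0 min; Sat reg 8 h 48 min / OT 0 h 0 min.
Totals: regular 32 h 7 min, overtime 0 h 54 min.

Regular 32.12 hours, overtime 0.90 hours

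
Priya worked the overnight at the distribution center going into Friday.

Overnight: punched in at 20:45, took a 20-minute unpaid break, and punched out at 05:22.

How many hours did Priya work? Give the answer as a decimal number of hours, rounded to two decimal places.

Overnight: 20:45 → midnight = 3 h 15 min; midnight → 05:22 = 5 h 22 min; span 8 h 37 min; less 20 min break → 8 h 17 min

8.28 hours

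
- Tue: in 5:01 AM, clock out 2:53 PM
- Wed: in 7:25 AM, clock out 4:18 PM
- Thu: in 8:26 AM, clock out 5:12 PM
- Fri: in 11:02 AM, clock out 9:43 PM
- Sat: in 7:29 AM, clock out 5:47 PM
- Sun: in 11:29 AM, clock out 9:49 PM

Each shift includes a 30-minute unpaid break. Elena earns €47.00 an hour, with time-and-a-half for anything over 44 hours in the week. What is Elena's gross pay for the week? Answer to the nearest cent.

Tue: 5:01 AM–2:53 PM = 9 h 52 min; less 30 min break → 9 h 22 min
Wed: 7:25 AM–4:18 PM = 8 h 53 min; less 30 min break → 8 h 23 min
Thu: 8:26 AM–5:12 PM = 8 h 46 min; less 30 min break → 8 h 16 min
Fri: 11:02 AM–9:43 PM = 10 h 41 min; less 30 min break → 10 h 11 min
Sat: 7:29 AM–5:47 PM = 10 h 18 min; less 30 min break → 9 h 48 min
Sun: 11:29 AM–9:49 PM = 10 h 20 min; less 30 min break → 9 h 50 min
Total worked: 55 h 50 min = 3350 min.
Regular 44 h 0 min = 2640 min at €47.00/h; overtime 11 h 50 min = 710 min at €70.50/h.
Pay = (2640 × €47.00 + 710 × €70.50) ÷ 60 = €2902.25.

€2902.25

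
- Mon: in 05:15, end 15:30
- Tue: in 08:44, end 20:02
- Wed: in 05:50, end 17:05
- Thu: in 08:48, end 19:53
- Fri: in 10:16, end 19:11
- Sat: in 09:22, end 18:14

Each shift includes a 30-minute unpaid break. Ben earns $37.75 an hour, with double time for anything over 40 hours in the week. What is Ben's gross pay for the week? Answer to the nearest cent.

$2919.33

Mon: 05:15–15:30 = 10 h 15 min; less 30 min break → 9 h 45 min
Tue: 08:44–20:02 = 11 h 18 min; less 30 min break → 10 h 48 min
Wed: 05:50–17:05 = 11 h 15 min; less 30 min break → 10 h 45 min
Thu: 08:48–19:53 = 11 h 5 min; less 30 min break → 10 h 35 min
Fri: 10:16–19:11 = 8 h 55 min; less 30 min break → 8 h 25 min
Sat: 09:22–18:14 = 8 h 52 min; less 30 min break → 8 h 22 min
Total worked: 58 h 40 min = 3520 min.
Regular 40 h 0 min = 2400 min at $37.75/h; overtime 18 h 40 min = 1120 min at $75.50/h.
Pay = (2400 × $37.75 + 1120 × $75.50) ÷ 60 = $2919.33.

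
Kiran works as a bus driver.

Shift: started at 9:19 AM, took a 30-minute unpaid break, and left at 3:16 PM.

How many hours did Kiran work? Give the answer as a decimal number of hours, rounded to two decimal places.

Shift: 9:19 AM–3:16 PM = 5 h 57 min; less 30 min break → 5 h 27 min

5.45 hours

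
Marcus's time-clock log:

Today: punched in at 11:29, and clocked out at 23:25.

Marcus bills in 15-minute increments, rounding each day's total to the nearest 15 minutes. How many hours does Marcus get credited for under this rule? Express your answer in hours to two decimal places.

Today: 11:29–23:25 = 11 h 56 min → rounds to 12 h 0 min

12.00 hours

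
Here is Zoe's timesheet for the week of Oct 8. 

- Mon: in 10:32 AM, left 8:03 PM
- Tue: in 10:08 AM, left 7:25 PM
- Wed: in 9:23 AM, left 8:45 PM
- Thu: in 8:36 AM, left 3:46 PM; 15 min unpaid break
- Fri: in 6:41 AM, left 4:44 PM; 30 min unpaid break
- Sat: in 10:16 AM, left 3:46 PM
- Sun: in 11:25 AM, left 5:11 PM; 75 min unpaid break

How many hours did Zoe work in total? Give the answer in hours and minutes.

56 h 39 min

Mon: 10:32 AM–8:03 PM = 9 h 31 min
Tue: 10:08 AM–7:25 PM = 9 h 17 min
Wed: 9:23 AM–8:45 PM = 11 h 22 min
Thu: 8:36 AM–3:46 PM = 7 h 10 min; less 15 min break → 6 h 55 min
Fri: 6:41 AM–4:44 PM = 10 h 3 min; less 30 min break → 9 h 33 min
Sat: 10:16 AM–3:46 PM = 5 h 30 min
Sun: 11:25 AM–5:11 PM = 5 h 46 min; less 75 min break → 4 h 31 min
Total: 9 h 31 min + 9 h 17 min + 11 h 22 min + 6 h 55 min + 9 h 33 min + 5 h 30 min + 4 h 31 min = 56 h 39 min.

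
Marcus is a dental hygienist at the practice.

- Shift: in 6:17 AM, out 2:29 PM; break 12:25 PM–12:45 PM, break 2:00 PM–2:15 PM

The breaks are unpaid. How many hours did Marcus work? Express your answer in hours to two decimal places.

7.62 hours

Shift: 6:17 AM–2:29 PM = 8 h 12 min; less 35 min break → 7 h 37 min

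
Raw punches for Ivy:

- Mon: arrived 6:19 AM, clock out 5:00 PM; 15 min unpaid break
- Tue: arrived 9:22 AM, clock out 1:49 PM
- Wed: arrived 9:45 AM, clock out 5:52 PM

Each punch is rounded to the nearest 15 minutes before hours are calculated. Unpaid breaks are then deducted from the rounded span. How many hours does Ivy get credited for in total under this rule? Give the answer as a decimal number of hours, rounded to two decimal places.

Mon: in 6:19 AM→6:15 AM, out 5:00 PM→5:00 PM; 10 h 45 min − 15 min = 10 h 30 min
Tue: in 9:22 AM→9:15 AM, out 1:49 PM→1:45 PM; 4 h 30 min
Wed: in 9:45 AM→9:45 AM, out 5:52 PM→5:45 PM; 8 h 0 min
Total credited: 23 h 0 min.

23.00 hours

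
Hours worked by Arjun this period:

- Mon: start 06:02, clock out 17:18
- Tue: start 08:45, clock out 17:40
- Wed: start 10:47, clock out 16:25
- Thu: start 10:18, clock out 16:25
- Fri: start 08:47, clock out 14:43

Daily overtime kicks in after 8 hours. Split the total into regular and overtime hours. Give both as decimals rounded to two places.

Mon: 06:02–17:18 = 11 h 16 min
Tue: 08:45–17:40 = 8 h 55 min
Wed: 10:47–16:25 = 5 h 38 min
Thu: 10:18–16:25 = 6 h 7 min
Fri: 08:47–14:43 = 5 h 56 min
Mon reg 8 h 0 min / OT 3 h 16 min; Tue reg 8 h 0 min / OT 0 h 55 min; Wed reg 5 h 38 min / OT 0 h 0 min; Thu reg 6 h 7 min / OT 0 h 0 min; Fri reg 5 h 56 min / OT 0 h 0 min.
Totals: regular 33 h 41 min, overtime 4 h 11 min.

Regular 33.68 hours, overtime 4.18 hours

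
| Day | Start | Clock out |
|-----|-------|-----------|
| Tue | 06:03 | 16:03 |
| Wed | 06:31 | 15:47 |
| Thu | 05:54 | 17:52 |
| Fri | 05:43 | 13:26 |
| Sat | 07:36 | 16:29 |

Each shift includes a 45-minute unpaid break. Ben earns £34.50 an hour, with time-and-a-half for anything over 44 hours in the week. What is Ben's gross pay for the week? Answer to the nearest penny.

Tue: 06:03–16:03 = 10 h 0 min; less 45 min break → 9 h 15 min
Wed: 06:31–15:47 = 9 h 16 min; less 45 min break → 8 h 31 min
Thu: 05:54–17:52 = 11 h 58 min; less 45 min break → 11 h 13 min
Fri: 05:43–13:26 = 7 h 43 min; less 45 min break → 6 h 58 min
Sat: 07:36–16:29 = 8 h 53 min; less 45 min break → 8 h 8 min
Total worked: 44 h 5 min = 2645 min.
Regular 44 h 0 min = 2640 min at £34.50/h; overtime 0 h 5 min = 5 min at £51.75/h.
Pay = (2640 × £34.50 + 5 × £51.75) ÷ 60 = £1522.31.

£1522.31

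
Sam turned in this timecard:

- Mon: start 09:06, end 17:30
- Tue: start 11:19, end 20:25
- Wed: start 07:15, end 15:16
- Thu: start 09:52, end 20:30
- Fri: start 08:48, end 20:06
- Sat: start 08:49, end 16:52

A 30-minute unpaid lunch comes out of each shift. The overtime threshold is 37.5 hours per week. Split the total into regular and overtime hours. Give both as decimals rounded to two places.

Mon: 09:06–17:30 = 8 h 24 min; less 30 min break → 7 h 54 min
Tue: 11:19–20:25 = 9 h 6 min; less 30 min break → 8 h 36 min
Wed: 07:15–15:16 = 8 h 1 min; less 30 min break → 7 h 31 min
Thu: 09:52–20:30 = 10 h 38 min; less 30 min break → 10 h 8 min
Fri: 08:48–20:06 = 11 h 18 min; less 30 min break → 10 h 48 min
Sat: 08:49–16:52 = 8 h 3 min; less 30 min break → 7 h 33 min
Total worked: 52 h 30 min = 52.50 h.
Threshold 37.5 h → overtime 15 h 0 min, regular 37 h 30 min.

Regular 37.50 hours, overtime 15.00 hours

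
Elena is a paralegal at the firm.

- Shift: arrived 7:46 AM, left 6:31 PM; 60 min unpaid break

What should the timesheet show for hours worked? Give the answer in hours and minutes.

Shift: 7:46 AM–6:31 PM = 10 h 45 min; less 60 min break → 9 h 45 min

9 h 45 min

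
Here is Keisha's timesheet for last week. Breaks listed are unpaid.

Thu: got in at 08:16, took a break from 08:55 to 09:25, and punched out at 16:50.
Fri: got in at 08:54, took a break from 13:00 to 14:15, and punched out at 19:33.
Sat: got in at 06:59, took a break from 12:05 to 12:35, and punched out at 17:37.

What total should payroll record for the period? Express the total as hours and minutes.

27 h 36 min

Thu: 08:16–16:50 = 8 h 34 min; less 30 min break → 8 h 4 min
Fri: 08:54–19:33 = 10 h 39 min; less 75 min break → 9 h 24 min
Sat: 06:59–17:37 = 10 h 38 min; less 30 min break → 10 h 8 min
Total: 8 h 4 min + 9 h 24 min + 10 h 8 min = 27 h 36 min.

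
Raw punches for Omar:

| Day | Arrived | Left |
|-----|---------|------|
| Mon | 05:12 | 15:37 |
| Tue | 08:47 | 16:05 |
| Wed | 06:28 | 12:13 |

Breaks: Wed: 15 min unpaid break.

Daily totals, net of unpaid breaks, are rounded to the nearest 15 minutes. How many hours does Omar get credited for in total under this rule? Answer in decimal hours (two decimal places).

Mon: 05:12–15:37 = 10 h 25 min → rounds to 10 h 30 min
Tue: 08:47–16:05 = 7 h 18 min → rounds to 7 h 15 min
Wed: 06:28–12:13 = 5 h 45 min − 15 min = 5 h 30 min → rounds to 5 h 30 min
Total credited: 23 h 15 min.

23.25 hours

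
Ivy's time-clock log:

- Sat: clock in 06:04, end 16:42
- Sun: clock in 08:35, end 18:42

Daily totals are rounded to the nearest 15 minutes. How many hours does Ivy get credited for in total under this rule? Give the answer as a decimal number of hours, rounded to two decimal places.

20.75 hours

Sat: 06:04–16:42 = 10 h 38 min → rounds to 10 h 45 min
Sun: 08:35–18:42 = 10 h 7 min → rounds to 10 h 0 min
Total credited: 20 h 45 min.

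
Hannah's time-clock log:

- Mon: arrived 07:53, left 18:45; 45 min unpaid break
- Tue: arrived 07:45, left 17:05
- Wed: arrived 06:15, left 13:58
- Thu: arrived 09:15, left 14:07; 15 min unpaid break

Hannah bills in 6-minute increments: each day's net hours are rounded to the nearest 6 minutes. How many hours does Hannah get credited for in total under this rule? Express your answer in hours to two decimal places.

31.70 hours

Mon: 07:53–18:45 = 10 h 52 min − 45 min = 10 h 7 min → rounds to 10 h 6 min
Tue: 07:45–17:05 = 9 h 20 min → rounds to 9 h 18 min
Wed: 06:15–13:58 = 7 h 43 min → rounds to 7 h 42 min
Thu: 09:15–14:07 = 4 h 52 min − 15 min = 4 h 37 min → rounds to 4 h 36 min
Total credited: 31 h 42 min.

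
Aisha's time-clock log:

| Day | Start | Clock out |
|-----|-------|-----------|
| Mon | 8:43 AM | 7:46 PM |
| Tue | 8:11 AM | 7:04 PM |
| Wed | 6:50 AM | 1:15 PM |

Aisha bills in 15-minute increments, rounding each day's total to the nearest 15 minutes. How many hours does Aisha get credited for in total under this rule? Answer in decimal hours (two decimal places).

28.50 hours

Mon: 8:43 AM–7:46 PM = 11 h 3 min → rounds to 11 h 0 min
Tue: 8:11 AM–7:04 PM = 10 h 53 min → rounds to 11 h 0 min
Wed: 6:50 AM–1:15 PM = 6 h 25 min → rounds to 6 h 30 min
Total credited: 28 h 30 min.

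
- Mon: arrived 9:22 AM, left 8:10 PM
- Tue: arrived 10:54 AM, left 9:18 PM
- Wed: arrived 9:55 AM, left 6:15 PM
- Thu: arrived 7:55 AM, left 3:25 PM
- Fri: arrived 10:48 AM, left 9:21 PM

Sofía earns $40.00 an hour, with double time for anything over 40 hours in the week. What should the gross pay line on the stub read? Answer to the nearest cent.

Mon: 9:22 AM–8:10 PM = 10 h 48 min
Tue: 10:54 AM–9:18 PM = 10 h 24 min
Wed: 9:55 AM–6:15 PM = 8 h 20 min
Thu: 7:55 AM–3:25 PM = 7 h 30 min
Fri: 10:48 AM–9:21 PM = 10 h 33 min
Total worked: 47 h 35 min = 2855 min.
Regular 40 h 0 min = 2400 min at $40.00/h; overtime 7 h 35 min = 455 min at $80.00/h.
Pay = (2400 × $40.00 + 455 × $80.00) ÷ 60 = $2206.67.

$2206.67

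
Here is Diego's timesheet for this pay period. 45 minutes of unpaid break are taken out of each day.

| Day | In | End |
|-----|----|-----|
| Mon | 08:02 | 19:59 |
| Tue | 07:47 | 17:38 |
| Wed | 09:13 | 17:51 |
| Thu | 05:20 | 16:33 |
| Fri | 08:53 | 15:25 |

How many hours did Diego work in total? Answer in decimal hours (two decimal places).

Mon: 08:02–19:59 = 11 h 57 min; less 45 min break → 11 h 12 min
Tue: 07:47–17:38 = 9 h 51 min; less 45 min break → 9 h 6 min
Wed: 09:13–17:51 = 8 h 38 min; less 45 min break → 7 h 53 min
Thu: 05:20–16:33 = 11 h 13 min; less 45 min break → 10 h 28 min
Fri: 08:53–15:25 = 6 h 32 min; less 45 min break → 5 h 47 min
Total: 11 h 12 min + 9 h 6 min + 7 h 53 min + 10 h 28 min + 5 h 47 min = 44 h 26 min.

44.43 hours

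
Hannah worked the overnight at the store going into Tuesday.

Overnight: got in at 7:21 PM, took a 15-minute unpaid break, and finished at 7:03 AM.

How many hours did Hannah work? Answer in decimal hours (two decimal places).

Overnight: 7:21 PM → midnight = 4 h 39 min; midnight → 7:03 AM = 7 h 3 min; span 11 h 42 min; less 15 min break → 11 h 27 min

11.45 hours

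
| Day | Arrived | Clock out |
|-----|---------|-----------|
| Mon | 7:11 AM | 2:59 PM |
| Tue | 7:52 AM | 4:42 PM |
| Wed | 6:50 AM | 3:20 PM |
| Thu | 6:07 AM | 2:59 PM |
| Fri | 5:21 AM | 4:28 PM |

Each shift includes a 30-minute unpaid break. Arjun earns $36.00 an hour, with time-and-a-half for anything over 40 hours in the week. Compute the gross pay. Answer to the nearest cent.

$1581.30

Mon: 7:11 AM–2:59 PM = 7 h 48 min; less 30 min break → 7 h 18 min
Tue: 7:52 AM–4:42 PM = 8 h 50 min; less 30 min break → 8 h 20 min
Wed: 6:50 AM–3:20 PM = 8 h 30 min; less 30 min break → 8 h 0 min
Thu: 6:07 AM–2:59 PM = 8 h 52 min; less 30 min break → 8 h 22 min
Fri: 5:21 AM–4:28 PM = 11 h 7 min; less 30 min break → 10 h 37 min
Total worked: 42 h 37 min = 2557 min.
Regular 40 h 0 min = 2400 min at $36.00/h; overtime 2 h 37 min = 157 min at $54.00/h.
Pay = (2400 × $36.00 + 157 × $54.00) ÷ 60 = $1581.30.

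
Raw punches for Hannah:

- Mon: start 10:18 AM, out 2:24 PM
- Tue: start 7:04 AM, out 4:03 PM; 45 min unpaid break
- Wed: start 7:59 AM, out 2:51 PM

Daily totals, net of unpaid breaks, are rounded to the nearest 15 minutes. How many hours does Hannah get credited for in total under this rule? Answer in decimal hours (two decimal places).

19.00 hours

Mon: 10:18 AM–2:24 PM = 4 h 6 min → rounds to 4 h 0 min
Tue: 7:04 AM–4:03 PM = 8 h 59 min − 45 min = 8 h 14 min → rounds to 8 h 15 min
Wed: 7:59 AM–2:51 PM = 6 h 52 min → rounds to 6 h 45 min
Total credited: 19 h 0 min.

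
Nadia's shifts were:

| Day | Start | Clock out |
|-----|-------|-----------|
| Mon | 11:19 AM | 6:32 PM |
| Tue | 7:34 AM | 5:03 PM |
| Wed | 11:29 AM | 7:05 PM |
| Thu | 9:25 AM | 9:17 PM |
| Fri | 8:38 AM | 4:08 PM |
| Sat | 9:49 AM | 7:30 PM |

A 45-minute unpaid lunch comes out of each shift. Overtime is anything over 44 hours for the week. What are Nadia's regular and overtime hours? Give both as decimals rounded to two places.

Regular 44.00 hours, overtime 4.85 hours

Mon: 11:19 AM–6:32 PM = 7 h 13 min; less 45 min break → 6 h 28 min
Tue: 7:34 AM–5:03 PM = 9 h 29 min; less 45 min break → 8 h 44 min
Wed: 11:29 AM–7:05 PM = 7 h 36 min; less 45 min break → 6 h 51 min
Thu: 9:25 AM–9:17 PM = 11 h 52 min; less 45 min break → 11 h 7 min
Fri: 8:38 AM–4:08 PM = 7 h 30 min; less 45 min break → 6 h 45 min
Sat: 9:49 AM–7:30 PM = 9 h 41 min; less 45 min break → 8 h 56 min
Total worked: 48 h 51 min = 48.85 h.
Threshold 44 h → overtime 4 h 51 min, regular 44 h 0 min.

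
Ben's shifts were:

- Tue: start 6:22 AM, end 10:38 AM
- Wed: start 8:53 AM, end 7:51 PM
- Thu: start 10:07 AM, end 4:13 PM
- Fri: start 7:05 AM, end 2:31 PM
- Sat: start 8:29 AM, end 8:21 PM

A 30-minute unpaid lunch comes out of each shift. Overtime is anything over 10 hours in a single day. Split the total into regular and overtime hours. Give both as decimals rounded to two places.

Tue: 6:22 AM–10:38 AM = 4 h 16 min; less 30 min break → 3 h 46 min
Wed: 8:53 AM–7:51 PM = 10 h 58 min; less 30 min break → 10 h 28 min
Thu: 10:07 AM–4:13 PM = 6 h 6 min; less 30 min break → 5 h 36 min
Fri: 7:05 AM–2:31 PM = 7 h 26 min; less 30 min break → 6 h 56 min
Sat: 8:29 AM–8:21 PM = 11 h 52 min; less 30 min break → 11 h 22 min
Tue reg 3 h 46 min / OT 0 h 0 min; Wed reg 10 h 0 min / OT 0 h 28 min; Thu reg 5 h 36 min / OT 0 h 0 min; Fri reg 6 h 56 min / OT 0 h 0 min; Sat reg 10 h 0 min / OT 1 h 22 min.
Totals: regular 36 h 18 min, overtime 1 h 50 min.

Regular 36.30 hours, overtime 1.83 hours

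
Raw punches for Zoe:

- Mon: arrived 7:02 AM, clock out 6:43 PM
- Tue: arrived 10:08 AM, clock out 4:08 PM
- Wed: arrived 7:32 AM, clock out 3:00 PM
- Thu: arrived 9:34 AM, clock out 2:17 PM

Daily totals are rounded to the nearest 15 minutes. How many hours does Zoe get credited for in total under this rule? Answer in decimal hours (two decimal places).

Mon: 7:02 AM–6:43 PM = 11 h 41 min → rounds to 11 h 45 min
Tue: 10:08 AM–4:08 PM = 6 h 0 min → rounds to 6 h 0 min
Wed: 7:32 AM–3:00 PM = 7 h 28 min → rounds to 7 h 30 min
Thu: 9:34 AM–2:17 PM = 4 h 43 min → rounds to 4 h 45 min
Total credited: 30 h 0 min.

30.00 hours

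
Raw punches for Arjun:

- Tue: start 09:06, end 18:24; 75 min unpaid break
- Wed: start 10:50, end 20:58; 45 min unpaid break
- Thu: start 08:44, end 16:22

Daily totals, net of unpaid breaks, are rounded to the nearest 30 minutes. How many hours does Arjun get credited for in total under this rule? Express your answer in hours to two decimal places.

25.00 hours

Tue: 09:06–18:24 = 9 h 18 min − 75 min = 8 h 3 min → rounds to 8 h 0 min
Wed: 10:50–20:58 = 10 h 8 min − 45 min = 9 h 23 min → rounds to 9 h 30 min
Thu: 08:44–16:22 = 7 h 38 min → rounds to 7 h 30 min
Total credited: 25 h 0 min.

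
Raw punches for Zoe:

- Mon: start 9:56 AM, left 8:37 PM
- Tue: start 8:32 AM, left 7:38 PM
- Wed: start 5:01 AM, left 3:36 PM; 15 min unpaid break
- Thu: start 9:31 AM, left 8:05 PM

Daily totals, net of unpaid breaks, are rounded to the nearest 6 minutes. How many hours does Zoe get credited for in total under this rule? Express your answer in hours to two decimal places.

42.70 hours

Mon: 9:56 AM–8:37 PM = 10 h 41 min → rounds to 10 h 42 min
Tue: 8:32 AM–7:38 PM = 11 h 6 min → rounds to 11 h 6 min
Wed: 5:01 AM–3:36 PM = 10 h 35 min − 15 min = 10 h 20 min → rounds to 10 h 18 min
Thu: 9:31 AM–8:05 PM = 10 h 34 min → rounds to 10 h 36 min
Total credited: 42 h 42 min.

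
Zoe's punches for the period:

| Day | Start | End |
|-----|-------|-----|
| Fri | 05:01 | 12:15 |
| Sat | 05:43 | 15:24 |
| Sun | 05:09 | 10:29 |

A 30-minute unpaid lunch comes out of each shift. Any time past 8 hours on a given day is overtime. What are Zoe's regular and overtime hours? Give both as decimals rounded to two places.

Fri: 05:01–12:15 = 7 h 14 min; less 30 min break → 6 h 44 min
Sat: 05:43–15:24 = 9 h 41 min; less 30 min break → 9 h 11 min
Sun: 05:09–10:29 = 5 h 20 min; less 30 min break → 4 h 50 min
Fri reg 6 h 44 min / OT 0 h 0 min; Sat reg 8 h 0 min / OT 1 h 11 min; Sun reg 4 h 50 min / OT 0 h 0 min.
Totals: regular 19 h 34 min, overtime 1 h 11 min.

Regular 19.57 hours, overtime 1.18 hours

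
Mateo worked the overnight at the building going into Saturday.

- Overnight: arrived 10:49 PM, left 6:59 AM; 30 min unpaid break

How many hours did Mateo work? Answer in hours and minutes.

7 h 40 min

Overnight: 10:49 PM → midnight = 1 h 11 min; midnight → 6:59 AM = 6 h 59 min; span 8 h 10 min; less 30 min break → 7 h 40 min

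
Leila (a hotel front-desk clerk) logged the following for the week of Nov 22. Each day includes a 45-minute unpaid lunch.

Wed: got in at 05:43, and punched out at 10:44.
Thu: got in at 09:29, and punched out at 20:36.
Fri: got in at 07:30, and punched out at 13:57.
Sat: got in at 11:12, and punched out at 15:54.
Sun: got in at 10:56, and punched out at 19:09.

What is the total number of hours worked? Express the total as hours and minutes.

Wed: 05:43–10:44 = 5 h 1 min; less 45 min break → 4 h 16 min
Thu: 09:29–20:36 = 11 h 7 min; less 45 min break → 10 h 22 min
Fri: 07:30–13:57 = 6 h 27 min; less 45 min break → 5 h 42 min
Sat: 11:12–15:54 = 4 h 42 min; less 45 min break → 3 h 57 min
Sun: 10:56–19:09 = 8 h 13 min; less 45 min break → 7 h 28 min
Total: 4 h 16 min + 10 h 22 min + 5 h 42 min + 3 h 57 min + 7 h 28 min = 31 h 45 min.

31 h 45 min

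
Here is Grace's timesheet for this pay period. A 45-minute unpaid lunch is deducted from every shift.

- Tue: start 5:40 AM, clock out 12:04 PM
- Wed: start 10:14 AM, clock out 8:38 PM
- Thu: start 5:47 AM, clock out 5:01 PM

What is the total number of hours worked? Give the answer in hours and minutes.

Tue: 5:40 AM–12:04 PM = 6 h 24 min; less 45 min break → 5 h 39 min
Wed: 10:14 AM–8:38 PM = 10 h 24 min; less 45 min break → 9 h 39 min
Thu: 5:47 AM–5:01 PM = 11 h 14 min; less 45 min break → 10 h 29 min
Total: 5 h 39 min + 9 h 39 min + 10 h 29 min = 25 h 47 min.

25 h 47 min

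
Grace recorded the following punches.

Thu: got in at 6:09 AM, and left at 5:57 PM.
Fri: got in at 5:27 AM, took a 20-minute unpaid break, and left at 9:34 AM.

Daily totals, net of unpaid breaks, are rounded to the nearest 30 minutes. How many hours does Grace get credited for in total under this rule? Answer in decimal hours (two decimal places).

16.00 hours

Thu: 6:09 AM–5:57 PM = 11 h 48 min → rounds to 12 h 0 min
Fri: 5:27 AM–9:34 AM = 4 h 7 min − 20 min = 3 h 47 min → rounds to 4 h 0 min
Total credited: 16 h 0 min.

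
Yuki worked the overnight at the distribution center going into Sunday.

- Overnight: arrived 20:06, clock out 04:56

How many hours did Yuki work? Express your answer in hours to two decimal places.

Overnight: 20:06 → midnight = 3 h 54 min; midnight → 04:56 = 4 h 56 min; span 8 h 50 min

8.83 hours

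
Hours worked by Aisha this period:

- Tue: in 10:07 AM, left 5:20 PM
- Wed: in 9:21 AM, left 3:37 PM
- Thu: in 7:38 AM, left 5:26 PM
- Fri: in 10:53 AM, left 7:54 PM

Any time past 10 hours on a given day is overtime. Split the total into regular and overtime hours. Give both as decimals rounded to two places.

Tue: 10:07 AM–5:20 PM = 7 h 13 min
Wed: 9:21 AM–3:37 PM = 6 h 16 min
Thu: 7:38 AM–5:26 PM = 9 h 48 min
Fri: 10:53 AM–7:54 PM = 9 h 1 min
Tue reg 7 h 13 min / OT 0 h 0 min; Wed reg 6 h 16 min / OT 0 h 0 min; Thu reg 9 h 48 min / OT 0 h 0 min; Fri reg 9 h 1 min / OT 0 h 0 min.
Totals: regular 32 h 18 min, overtime 0 h 0 min.

Regular 32.30 hours, overtime 0.00 hours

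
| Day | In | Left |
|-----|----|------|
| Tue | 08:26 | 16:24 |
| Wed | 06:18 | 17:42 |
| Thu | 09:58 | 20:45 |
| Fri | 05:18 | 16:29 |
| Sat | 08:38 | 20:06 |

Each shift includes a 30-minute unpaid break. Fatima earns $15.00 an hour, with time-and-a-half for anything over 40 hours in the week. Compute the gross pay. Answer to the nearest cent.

$831.75

Tue: 08:26–16:24 = 7 h 58 min; less 30 min break → 7 h 28 min
Wed: 06:18–17:42 = 11 h 24 min; less 30 min break → 10 h 54 min
Thu: 09:58–20:45 = 10 h 47 min; less 30 min break → 10 h 17 min
Fri: 05:18–16:29 = 11 h 11 min; less 30 min break → 10 h 41 min
Sat: 08:38–20:06 = 11 h 28 min; less 30 min break → 10 h 58 min
Total worked: 50 h 18 min = 3018 min.
Regular 40 h 0 min = 2400 min at $15.00/h; overtime 10 h 18 min = 618 min at $22.50/h.
Pay = (2400 × $15.00 + 618 × $22.50) ÷ 60 = $831.75.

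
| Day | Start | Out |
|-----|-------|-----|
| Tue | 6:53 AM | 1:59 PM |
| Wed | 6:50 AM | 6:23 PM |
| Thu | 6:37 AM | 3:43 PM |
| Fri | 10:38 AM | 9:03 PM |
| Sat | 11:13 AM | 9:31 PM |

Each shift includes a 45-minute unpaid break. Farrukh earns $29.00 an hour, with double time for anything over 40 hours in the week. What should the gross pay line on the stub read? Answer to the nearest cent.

$1433.57

Tue: 6:53 AM–1:59 PM = 7 h 6 min; less 45 min break → 6 h 21 min
Wed: 6:50 AM–6:23 PM = 11 h 33 min; less 45 min break → 10 h 48 min
Thu: 6:37 AM–3:43 PM = 9 h 6 min; less 45 min break → 8 h 21 min
Fri: 10:38 AM–9:03 PM = 10 h 25 min; less 45 min break → 9 h 40 min
Sat: 11:13 AM–9:31 PM = 10 h 18 min; less 45 min break → 9 h 33 min
Total worked: 44 h 43 min = 2683 min.
Regular 40 h 0 min = 2400 min at $29.00/h; overtime 4 h 43 min = 283 min at $58.00/h.
Pay = (2400 × $29.00 + 283 × $58.00) ÷ 60 = $1433.57.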